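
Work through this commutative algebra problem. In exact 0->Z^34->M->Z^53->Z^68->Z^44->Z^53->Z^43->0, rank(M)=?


Alt sum=0:
(-1)^0*34 + (-1)^1*? + (-1)^2*53 + (-1)^3*68 + (-1)^4*44 + (-1)^5*53 + (-1)^6*43=0
rank(M)=53


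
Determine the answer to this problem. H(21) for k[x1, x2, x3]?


C(d+n-1,n-1)=C(23,2)=253


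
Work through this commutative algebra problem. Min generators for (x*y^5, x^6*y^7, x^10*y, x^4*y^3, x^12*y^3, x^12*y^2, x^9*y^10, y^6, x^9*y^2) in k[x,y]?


Remove redundant (divisible by others).
x^12*y^3 redundant.
x^6*y^7 redundant.
x^12*y^2 redundant.
x^9*y^10 redundant.
Min: x^10*y, x^9*y^2, x^4*y^3, x*y^5, y^6
Count=5


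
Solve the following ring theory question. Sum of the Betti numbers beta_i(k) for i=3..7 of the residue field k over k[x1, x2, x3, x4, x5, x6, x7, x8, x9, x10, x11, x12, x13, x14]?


Koszul resolution: beta_i(k)=C(n,i), n=14
C(14,3)=364, C(14,4)=1001, C(14,5)=2002, C(14,6)=3003, C(14,7)=3432
Sum=9802


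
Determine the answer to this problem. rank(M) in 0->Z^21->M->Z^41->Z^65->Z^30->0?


Alt sum=0:
(-1)^0*21 + (-1)^1*? + (-1)^2*41 + (-1)^3*65 + (-1)^4*30=0
rank(M)=27


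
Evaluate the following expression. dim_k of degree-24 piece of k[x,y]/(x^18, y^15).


k[x,y], I = (x^18, y^15), d = 24
Need i < 18 and d-i < 15.
Range: 10 <= i <= 17.
H(24) = 8


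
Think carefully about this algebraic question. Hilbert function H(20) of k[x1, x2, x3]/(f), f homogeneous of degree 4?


C(22,2)-C(18,2)=231-153=78


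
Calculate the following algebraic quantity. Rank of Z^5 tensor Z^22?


rank(M(x)N) = rank(M)*rank(N)
5*22 = 110


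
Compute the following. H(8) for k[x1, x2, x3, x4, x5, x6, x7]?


C(d+n-1,n-1)=C(14,6)=3003


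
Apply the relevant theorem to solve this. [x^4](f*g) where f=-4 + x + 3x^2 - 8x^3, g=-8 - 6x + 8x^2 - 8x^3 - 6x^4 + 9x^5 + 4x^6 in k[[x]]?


[x^4] = sum a_i*b_j, i+j=4
  -4*-6=24
  1*-8=-8
  3*8=24
  -8*-6=48
Sum=88


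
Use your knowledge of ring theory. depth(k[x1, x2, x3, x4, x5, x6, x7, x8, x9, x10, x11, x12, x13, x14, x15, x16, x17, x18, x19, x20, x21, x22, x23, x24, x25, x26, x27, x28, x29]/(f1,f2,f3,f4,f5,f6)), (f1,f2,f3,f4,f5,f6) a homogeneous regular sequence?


depth(R)=29
depth(R/I)=29-6=23


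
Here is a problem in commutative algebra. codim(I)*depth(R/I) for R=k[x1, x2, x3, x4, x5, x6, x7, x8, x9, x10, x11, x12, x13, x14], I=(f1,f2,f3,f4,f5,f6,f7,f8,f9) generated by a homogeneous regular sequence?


codim=9, depth=dim(R/I)=14-9=5
Product=9*5=45


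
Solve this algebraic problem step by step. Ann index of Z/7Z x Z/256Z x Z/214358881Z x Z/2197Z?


Exponent = lcm of the cyclic orders; pairwise coprime => product.
7^1*2^8*11^8*13^3=7*256*214358881*2197=843936059110144


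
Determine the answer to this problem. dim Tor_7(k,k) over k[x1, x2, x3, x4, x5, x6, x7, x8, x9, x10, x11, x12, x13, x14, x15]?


Koszul: C(n,i)=C(15,7)=6435


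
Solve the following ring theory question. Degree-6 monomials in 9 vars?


C(d+n-1,n-1)=C(14,8)=3003


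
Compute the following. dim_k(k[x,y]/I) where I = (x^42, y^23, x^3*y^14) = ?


k[x,y]/I, I = (x^42, y^23, x^3*y^14)
Rect: 42x23=966. Corner: (42-3)x(23-14)=351.
dim = 966-351 = 615


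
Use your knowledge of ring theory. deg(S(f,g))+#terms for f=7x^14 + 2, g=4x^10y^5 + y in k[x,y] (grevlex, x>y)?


LT(f)=7x^14, LT(g)=4x^10y^5
lcm(LM)=x^14y^5
S(f,g) (scaled by 28 to clear denominators) = 4y^5*f - 7x^4*g = -7x^4y + 8y^5
2 terms, deg 5.
5+2=7


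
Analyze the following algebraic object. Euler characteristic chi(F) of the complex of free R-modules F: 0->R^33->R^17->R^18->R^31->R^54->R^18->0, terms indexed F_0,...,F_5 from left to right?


chi = sum (-1)^i * rank:
(-1)^0*33=33
(-1)^1*17=-17
(-1)^2*18=18
(-1)^3*31=-31
(-1)^4*54=54
(-1)^5*18=-18
chi=39


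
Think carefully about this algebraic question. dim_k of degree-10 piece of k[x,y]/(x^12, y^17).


k[x,y], I = (x^12, y^17), d = 10
Need i < 12 and d-i < 17.
Range: 0 <= i <= 10.
H(10) = 11


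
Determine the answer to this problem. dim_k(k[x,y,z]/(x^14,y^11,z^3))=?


Basis: x^iy^jz^k, i<14,j<11,k<3
14*11*3=462


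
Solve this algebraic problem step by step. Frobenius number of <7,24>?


gcd(7,24)=1 => F=ab-a-b=7*24-7-24=168-31=137


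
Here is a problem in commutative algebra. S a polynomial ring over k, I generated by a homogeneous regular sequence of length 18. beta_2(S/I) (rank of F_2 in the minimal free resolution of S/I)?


Regular sequence => Koszul complex is the minimal free resolution.
Syz_1 minimally generated by Koszul relations f_i*e_j - f_j*e_i (i<j): mu(Syz_1) = beta_2 = C(m,2) = m(m-1)/2
m=18
18*17/2 = 153


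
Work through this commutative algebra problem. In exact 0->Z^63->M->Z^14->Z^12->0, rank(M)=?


Alt sum=0:
(-1)^0*63 + (-1)^1*? + (-1)^2*14 + (-1)^3*12=0
rank(M)=65


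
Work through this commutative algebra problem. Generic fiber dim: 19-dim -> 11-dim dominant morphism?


dim(fiber)=dim(X)-dim(Y)=19-11=8


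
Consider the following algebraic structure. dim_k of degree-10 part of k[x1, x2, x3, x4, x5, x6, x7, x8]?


C(d+n-1,n-1)=C(17,7)=19448


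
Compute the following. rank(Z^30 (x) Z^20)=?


rank(M(x)N) = rank(M)*rank(N)
30*20 = 600


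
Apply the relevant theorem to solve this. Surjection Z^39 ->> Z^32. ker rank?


rank(ker) = 39-32 = 7


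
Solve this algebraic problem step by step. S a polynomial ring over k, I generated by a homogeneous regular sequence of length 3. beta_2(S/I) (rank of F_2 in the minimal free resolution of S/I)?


Regular sequence => Koszul complex is the minimal free resolution.
Syz_1 minimally generated by Koszul relations f_i*e_j - f_j*e_i (i<j): mu(Syz_1) = beta_2 = C(m,2) = m(m-1)/2
m=3
3*2/2 = 3


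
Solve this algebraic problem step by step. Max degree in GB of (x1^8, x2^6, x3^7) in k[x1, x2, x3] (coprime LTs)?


Pure powers, coprime LTs => already GB.
Degrees: 8, 6, 7
Max=8


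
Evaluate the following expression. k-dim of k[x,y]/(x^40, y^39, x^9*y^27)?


k[x,y]/I, I = (x^40, y^39, x^9*y^27)
Rect: 40x39=1560. Corner: (40-9)x(39-27)=372.
dim = 1560-372 = 1188


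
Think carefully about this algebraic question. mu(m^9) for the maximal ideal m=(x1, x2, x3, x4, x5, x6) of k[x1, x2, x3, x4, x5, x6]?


Graded Nakayama: mu(m^d) = dim_k (m^d/m^(d+1)) = #degree-9 monomials in 6 vars
C(n+d-1,d)=C(14,9)=2002


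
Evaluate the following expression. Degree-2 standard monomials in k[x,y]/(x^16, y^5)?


k[x,y], I = (x^16, y^5), d = 2
Need i < 16 and d-i < 5.
Range: 0 <= i <= 2.
H(2) = 3


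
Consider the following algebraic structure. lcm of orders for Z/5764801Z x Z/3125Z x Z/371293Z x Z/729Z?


Exponent = lcm of the cyclic orders; pairwise coprime => product.
7^8*5^5*13^5*3^6=5764801*3125*371293*729=4876167680806865625


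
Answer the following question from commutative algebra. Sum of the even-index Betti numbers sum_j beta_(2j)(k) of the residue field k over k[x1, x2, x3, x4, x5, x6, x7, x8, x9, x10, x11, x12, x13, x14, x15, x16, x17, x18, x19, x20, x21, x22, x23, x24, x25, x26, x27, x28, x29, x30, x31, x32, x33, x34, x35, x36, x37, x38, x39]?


Koszul resolution: beta_i(k)=C(n,i), n=39
sum_even C(39,i) = 2^(n-1) = 2^38 = 274877906944


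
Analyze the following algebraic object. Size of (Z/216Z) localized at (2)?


2-primary part: 216=2^3*27
Size=2^3=8


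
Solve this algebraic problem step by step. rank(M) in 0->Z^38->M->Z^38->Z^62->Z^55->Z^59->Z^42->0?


Alt sum=0:
(-1)^0*38 + (-1)^1*? + (-1)^2*38 + (-1)^3*62 + (-1)^4*55 + (-1)^5*59 + (-1)^6*42=0
rank(M)=52


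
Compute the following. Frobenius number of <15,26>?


gcd(15,26)=1 => F=ab-a-b=15*26-15-26=390-41=349


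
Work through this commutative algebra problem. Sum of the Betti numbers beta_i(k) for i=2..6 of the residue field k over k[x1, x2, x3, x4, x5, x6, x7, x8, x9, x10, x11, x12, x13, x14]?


Koszul resolution: beta_i(k)=C(n,i), n=14
C(14,2)=91, C(14,3)=364, C(14,4)=1001, C(14,5)=2002, C(14,6)=3003
Sum=6461


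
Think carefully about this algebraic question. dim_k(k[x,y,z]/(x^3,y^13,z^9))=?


Basis: x^iy^jz^k, i<3,j<13,k<9
3*13*9=351


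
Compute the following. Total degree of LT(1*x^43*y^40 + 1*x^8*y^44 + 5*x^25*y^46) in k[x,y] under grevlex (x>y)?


LT: 1*x^43*y^40
deg_x=43, deg_y=40
Total=43+40=83


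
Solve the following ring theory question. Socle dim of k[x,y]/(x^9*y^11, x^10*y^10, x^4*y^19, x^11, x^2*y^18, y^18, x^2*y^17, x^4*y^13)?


Socle = ann(m) = span of standard monomials u with x*u, y*u in I (staircase corners).
Redundant generators: x^2*y^18, x^4*y^19
Minimal generators: x^11, x^10*y^10, x^9*y^11, x^4*y^13, x^2*y^17, y^18
Corners: xy^17, x^3y^16, x^8y^12, x^9y^10, x^10y^9
Socle dim=5


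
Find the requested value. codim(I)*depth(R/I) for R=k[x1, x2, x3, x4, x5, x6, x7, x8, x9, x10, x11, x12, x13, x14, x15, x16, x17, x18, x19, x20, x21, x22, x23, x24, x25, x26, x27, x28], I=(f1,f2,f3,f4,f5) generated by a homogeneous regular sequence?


codim=5, depth=dim(R/I)=28-5=23
Product=5*23=115


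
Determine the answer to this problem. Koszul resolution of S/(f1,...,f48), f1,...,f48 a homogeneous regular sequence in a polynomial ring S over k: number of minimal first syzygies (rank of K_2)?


Regular sequence => Koszul complex is the minimal free resolution.
Syz_1 minimally generated by Koszul relations f_i*e_j - f_j*e_i (i<j): mu(Syz_1) = beta_2 = C(m,2) = m(m-1)/2
m=48
48*47/2 = 1128


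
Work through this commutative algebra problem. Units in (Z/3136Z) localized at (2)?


Local ring = Z/64Z.
phi(64) = 2^5*(2-1) = 32


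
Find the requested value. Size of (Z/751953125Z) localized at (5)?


5-primary part: 751953125=5^10*77
Size=5^10=9765625


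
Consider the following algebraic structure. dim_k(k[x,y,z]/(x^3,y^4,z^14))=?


Basis: x^iy^jz^k, i<3,j<4,k<14
3*4*14=168


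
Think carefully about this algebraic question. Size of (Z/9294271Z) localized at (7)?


7-primary part: 9294271=7^6*79
Size=7^6=117649


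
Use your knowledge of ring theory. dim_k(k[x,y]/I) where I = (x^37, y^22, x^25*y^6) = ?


k[x,y]/I, I = (x^37, y^22, x^25*y^6)
Rect: 37x22=814. Corner: (37-25)x(22-6)=192.
dim = 814-192 = 622


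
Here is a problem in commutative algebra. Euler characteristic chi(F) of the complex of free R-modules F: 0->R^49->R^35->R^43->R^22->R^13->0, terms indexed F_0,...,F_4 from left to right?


chi = sum (-1)^i * rank:
(-1)^0*49=49
(-1)^1*35=-35
(-1)^2*43=43
(-1)^3*22=-22
(-1)^4*13=13
chi=48


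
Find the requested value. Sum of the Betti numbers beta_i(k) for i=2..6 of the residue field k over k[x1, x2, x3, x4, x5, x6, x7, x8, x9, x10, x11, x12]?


Koszul resolution: beta_i(k)=C(n,i), n=12
C(12,2)=66, C(12,3)=220, C(12,4)=495, C(12,5)=792, C(12,6)=924
Sum=2497


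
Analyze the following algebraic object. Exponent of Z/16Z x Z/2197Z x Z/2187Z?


Exponent = lcm of the cyclic orders; pairwise coprime => product.
2^4*13^3*3^7=16*2197*2187=76877424


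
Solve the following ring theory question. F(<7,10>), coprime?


gcd(7,10)=1 => F=ab-a-b=7*10-7-10=70-17=53


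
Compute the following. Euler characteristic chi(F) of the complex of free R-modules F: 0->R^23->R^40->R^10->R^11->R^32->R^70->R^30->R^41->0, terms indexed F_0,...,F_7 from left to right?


chi = sum (-1)^i * rank:
(-1)^0*23=23
(-1)^1*40=-40
(-1)^2*10=10
(-1)^3*11=-11
(-1)^4*32=32
(-1)^5*70=-70
(-1)^6*30=30
(-1)^7*41=-41
chi=-67


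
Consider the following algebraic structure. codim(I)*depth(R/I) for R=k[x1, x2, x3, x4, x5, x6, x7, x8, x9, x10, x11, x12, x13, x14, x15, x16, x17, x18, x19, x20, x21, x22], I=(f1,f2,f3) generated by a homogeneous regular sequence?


codim=3, depth=dim(R/I)=22-3=19
Product=3*19=57


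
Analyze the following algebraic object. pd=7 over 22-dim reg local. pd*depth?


pd+depth=22
depth=22-7=15
pd*depth=7*15=105


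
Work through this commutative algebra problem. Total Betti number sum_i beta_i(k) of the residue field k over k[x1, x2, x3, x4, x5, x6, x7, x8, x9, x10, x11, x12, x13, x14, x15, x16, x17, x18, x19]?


Koszul resolution: beta_i(k)=C(n,i), n=19
sum_i C(19,i) = 2^19 = 524288


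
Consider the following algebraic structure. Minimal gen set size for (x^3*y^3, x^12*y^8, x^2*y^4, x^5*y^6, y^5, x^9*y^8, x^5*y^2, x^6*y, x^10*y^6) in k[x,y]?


Remove redundant (divisible by others).
x^5*y^6 redundant.
x^9*y^8 redundant.
x^12*y^8 redundant.
x^10*y^6 redundant.
Min: x^6*y, x^5*y^2, x^3*y^3, x^2*y^4, y^5
Count=5


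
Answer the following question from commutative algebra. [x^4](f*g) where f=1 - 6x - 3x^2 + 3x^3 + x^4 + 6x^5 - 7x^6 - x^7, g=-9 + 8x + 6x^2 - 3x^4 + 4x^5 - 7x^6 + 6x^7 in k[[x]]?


[x^4] = sum a_i*b_j, i+j=4
  1*-3=-3
  -3*6=-18
  3*8=24
  1*-9=-9
Sum=-6


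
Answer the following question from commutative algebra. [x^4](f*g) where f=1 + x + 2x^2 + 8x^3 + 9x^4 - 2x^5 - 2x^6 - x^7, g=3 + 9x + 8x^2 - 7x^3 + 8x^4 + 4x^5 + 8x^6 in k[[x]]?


[x^4] = sum a_i*b_j, i+j=4
  1*8=8
  1*-7=-7
  2*8=16
  8*9=72
  9*3=27
Sum=116


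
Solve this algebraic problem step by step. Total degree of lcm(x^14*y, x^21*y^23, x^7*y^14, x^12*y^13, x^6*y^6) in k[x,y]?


lcm = componentwise max:
x: max(14,21,7,12,6)=21
y: max(1,23,14,13,6)=23
Total=21+23=44


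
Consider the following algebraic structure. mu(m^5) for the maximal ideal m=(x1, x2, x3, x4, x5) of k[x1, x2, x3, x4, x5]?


Graded Nakayama: mu(m^d) = dim_k (m^d/m^(d+1)) = #degree-5 monomials in 5 vars
C(n+d-1,d)=C(9,5)=126


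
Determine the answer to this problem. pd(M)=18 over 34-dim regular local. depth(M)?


pd+depth=depth(R)=34
depth=34-18=16


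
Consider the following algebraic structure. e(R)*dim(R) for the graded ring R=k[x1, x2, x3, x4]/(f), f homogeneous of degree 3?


e(R)=deg(f)=3, dim(R)=4-1=3
e*dim=3*3=9


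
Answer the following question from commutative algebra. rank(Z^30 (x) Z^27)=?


rank(M(x)N) = rank(M)*rank(N)
30*27 = 810


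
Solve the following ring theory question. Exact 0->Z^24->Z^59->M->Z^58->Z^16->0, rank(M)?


Alt sum=0:
(-1)^0*24 + (-1)^1*59 + (-1)^2*? + (-1)^3*58 + (-1)^4*16=0
rank(M)=77


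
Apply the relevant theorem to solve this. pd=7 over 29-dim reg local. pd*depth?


pd+depth=29
depth=29-7=22
pd*depth=7*22=154


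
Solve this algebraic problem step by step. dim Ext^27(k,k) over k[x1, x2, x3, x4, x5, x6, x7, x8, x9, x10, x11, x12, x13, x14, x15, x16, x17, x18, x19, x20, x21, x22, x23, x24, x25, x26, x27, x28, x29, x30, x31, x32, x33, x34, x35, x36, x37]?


C(n,i)=C(37,27)=348330136


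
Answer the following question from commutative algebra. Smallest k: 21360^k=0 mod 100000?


21360^k mod 100000:
k=1: 21360
k=2: 49600
k=3: 56000
k=4: 60000
k=5: 0
First zero at k = 5


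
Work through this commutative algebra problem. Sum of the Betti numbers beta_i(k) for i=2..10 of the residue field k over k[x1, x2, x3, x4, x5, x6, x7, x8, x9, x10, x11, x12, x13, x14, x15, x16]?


Koszul resolution: beta_i(k)=C(n,i), n=16
C(16,2)=120, C(16,3)=560, C(16,4)=1820, C(16,5)=4368, C(16,6)=8008, C(16,7)=11440, C(16,8)=12870, C(16,9)=11440, C(16,10)=8008
Sum=58634


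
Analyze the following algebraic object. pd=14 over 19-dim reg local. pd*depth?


pd+depth=19
depth=19-14=5
pd*depth=14*5=70


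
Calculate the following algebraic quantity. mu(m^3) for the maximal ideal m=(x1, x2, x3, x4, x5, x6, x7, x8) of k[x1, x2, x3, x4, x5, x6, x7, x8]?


Graded Nakayama: mu(m^d) = dim_k (m^d/m^(d+1)) = #degree-3 monomials in 8 vars
C(n+d-1,d)=C(10,3)=120


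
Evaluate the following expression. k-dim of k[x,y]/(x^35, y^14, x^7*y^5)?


k[x,y]/I, I = (x^35, y^14, x^7*y^5)
Rect: 35x14=490. Corner: (35-7)x(14-5)=252.
dim = 490-252 = 238


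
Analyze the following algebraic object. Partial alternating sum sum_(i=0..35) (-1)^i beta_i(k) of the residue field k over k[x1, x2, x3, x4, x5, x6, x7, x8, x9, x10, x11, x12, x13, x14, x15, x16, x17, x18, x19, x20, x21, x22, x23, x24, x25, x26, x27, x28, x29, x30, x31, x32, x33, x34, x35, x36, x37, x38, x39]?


Koszul resolution: beta_i(k)=C(n,i), n=39
sum_(i=0..p) (-1)^i C(n,i) = (-1)^p C(n-1,p)
(-1)^35*C(38,35) = (-1)^35*8436 = -8436


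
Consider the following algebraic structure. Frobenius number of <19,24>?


gcd(19,24)=1 => F=ab-a-b=19*24-19-24=456-43=413


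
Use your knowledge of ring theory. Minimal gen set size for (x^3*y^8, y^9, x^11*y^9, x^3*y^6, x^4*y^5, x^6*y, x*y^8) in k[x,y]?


Remove redundant (divisible by others).
x^11*y^9 redundant.
x^3*y^8 redundant.
Min: x^6*y, x^4*y^5, x^3*y^6, x*y^8, y^9
Count=5


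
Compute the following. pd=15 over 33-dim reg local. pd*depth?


pd+depth=33
depth=33-15=18
pd*depth=15*18=270


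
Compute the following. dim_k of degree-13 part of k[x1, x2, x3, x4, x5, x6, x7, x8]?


C(d+n-1,n-1)=C(20,7)=77520


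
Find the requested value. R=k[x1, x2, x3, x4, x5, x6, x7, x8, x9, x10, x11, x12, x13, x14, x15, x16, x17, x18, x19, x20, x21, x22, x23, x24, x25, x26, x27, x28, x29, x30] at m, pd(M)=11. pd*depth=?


pd+depth=30
depth=30-11=19
pd*depth=11*19=209


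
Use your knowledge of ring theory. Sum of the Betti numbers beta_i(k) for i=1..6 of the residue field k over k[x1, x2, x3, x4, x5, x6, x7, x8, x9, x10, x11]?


Koszul resolution: beta_i(k)=C(n,i), n=11
C(11,1)=11, C(11,2)=55, C(11,3)=165, C(11,4)=330, C(11,5)=462, C(11,6)=462
Sum=1485


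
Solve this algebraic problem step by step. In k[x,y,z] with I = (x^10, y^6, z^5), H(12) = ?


Need i<10, j<6, k<5 with i+j+k=12.
For each i, j ranges over max(0,12-i-4)..min(5,12-i):
  i=0: j in [8,5] -> 0
  i=1: j in [7,5] -> 0
  i=2: j in [6,5] -> 0
  i=3: j in [5,5] -> 1
  i=4: j in [4,5] -> 2
  i=5: j in [3,5] -> 3
  i=6: j in [2,5] -> 4
  i=7: j in [1,5] -> 5
  i=8: j in [0,4] -> 5
  i=9: j in [0,3] -> 4
H(12) = 0+0+0+1+2+3+4+5+5+4 = 24


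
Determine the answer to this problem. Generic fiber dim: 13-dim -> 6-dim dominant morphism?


dim(fiber)=dim(X)-dim(Y)=13-6=7


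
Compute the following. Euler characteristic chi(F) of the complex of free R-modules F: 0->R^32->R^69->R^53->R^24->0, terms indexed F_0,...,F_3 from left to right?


chi = sum (-1)^i * rank:
(-1)^0*32=32
(-1)^1*69=-69
(-1)^2*53=53
(-1)^3*24=-24
chi=-8


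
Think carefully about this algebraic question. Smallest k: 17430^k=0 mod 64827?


17430^k mod 64827:
k=1: 17430
k=2: 25578
k=3: 9261
k=4: 0
First zero at k = 4


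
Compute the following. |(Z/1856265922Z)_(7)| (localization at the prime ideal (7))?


7-primary part: 1856265922=7^9*46
Size=7^9=40353607


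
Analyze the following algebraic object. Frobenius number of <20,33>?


gcd(20,33)=1 => F=ab-a-b=20*33-20-33=660-53=607


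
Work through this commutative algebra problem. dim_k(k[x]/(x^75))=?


Basis: 1,x,...,x^74
dim=75


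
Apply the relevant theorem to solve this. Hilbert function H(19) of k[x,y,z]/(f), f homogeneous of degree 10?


C(21,2)-C(11,2)=210-55=155


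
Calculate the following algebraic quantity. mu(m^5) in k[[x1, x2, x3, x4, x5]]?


C(n+d-1,d)=C(9,5)=126


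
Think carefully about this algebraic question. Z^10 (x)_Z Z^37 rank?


rank(M(x)N) = rank(M)*rank(N)
10*37 = 370


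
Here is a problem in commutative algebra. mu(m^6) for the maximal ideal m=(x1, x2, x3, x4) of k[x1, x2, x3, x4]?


Graded Nakayama: mu(m^d) = dim_k (m^d/m^(d+1)) = #degree-6 monomials in 4 vars
C(n+d-1,d)=C(9,6)=84


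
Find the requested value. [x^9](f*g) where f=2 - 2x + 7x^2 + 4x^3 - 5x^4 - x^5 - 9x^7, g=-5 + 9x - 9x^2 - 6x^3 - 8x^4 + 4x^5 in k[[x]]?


[x^9] = sum a_i*b_j, i+j=9
  -5*4=-20
  -1*-8=8
  -9*-9=81
Sum=69


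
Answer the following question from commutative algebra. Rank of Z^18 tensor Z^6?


rank(M(x)N) = rank(M)*rank(N)
18*6 = 108


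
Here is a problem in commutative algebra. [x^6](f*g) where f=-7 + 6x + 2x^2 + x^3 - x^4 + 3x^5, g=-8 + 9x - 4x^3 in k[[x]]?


[x^6] = sum a_i*b_j, i+j=6
  1*-4=-4
  3*9=27
Sum=23


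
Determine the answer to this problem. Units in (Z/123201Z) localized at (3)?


Local ring = Z/729Z.
phi(729) = 3^5*(3-1) = 486


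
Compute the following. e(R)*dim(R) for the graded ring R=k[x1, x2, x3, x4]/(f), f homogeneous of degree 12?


e(R)=deg(f)=12, dim(R)=4-1=3
e*dim=12*3=36


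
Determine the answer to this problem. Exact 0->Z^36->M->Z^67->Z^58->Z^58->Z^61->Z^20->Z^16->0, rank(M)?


Alt sum=0:
(-1)^0*36 + (-1)^1*? + (-1)^2*67 + (-1)^3*58 + (-1)^4*58 + (-1)^5*61 + (-1)^6*20 + (-1)^7*16=0
rank(M)=46


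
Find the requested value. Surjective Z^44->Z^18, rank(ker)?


rank(ker) = 44-18 = 26


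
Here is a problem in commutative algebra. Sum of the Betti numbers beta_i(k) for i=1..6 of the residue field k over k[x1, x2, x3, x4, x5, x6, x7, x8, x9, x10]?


Koszul resolution: beta_i(k)=C(n,i), n=10
C(10,1)=10, C(10,2)=45, C(10,3)=120, C(10,4)=210, C(10,5)=252, C(10,6)=210
Sum=847


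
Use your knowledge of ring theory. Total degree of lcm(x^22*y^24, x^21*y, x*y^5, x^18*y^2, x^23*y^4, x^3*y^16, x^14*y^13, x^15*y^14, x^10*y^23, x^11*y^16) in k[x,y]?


lcm = componentwise max:
x: max(22,21,1,18,23,3,14,15,10,11)=23
y: max(24,1,5,2,4,16,13,14,23,16)=24
Total=23+24=47


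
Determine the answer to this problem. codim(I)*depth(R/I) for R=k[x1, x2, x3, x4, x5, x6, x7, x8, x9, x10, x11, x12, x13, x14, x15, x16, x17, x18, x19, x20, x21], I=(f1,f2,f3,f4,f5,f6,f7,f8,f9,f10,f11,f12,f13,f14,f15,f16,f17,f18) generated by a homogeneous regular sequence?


codim=18, depth=dim(R/I)=21-18=3
Product=18*3=54


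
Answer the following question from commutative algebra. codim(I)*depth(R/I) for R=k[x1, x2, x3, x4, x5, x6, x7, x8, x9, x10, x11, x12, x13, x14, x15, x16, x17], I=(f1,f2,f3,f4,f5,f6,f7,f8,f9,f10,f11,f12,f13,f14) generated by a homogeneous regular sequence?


codim=14, depth=dim(R/I)=17-14=3
Product=14*3=42


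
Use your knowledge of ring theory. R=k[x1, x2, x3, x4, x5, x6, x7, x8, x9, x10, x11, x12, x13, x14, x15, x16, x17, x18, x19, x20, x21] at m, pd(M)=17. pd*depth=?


pd+depth=21
depth=21-17=4
pd*depth=17*4=68


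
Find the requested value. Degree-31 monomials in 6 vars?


C(d+n-1,n-1)=C(36,5)=376992


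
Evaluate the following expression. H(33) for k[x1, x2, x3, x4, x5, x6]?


C(d+n-1,n-1)=C(38,5)=501942


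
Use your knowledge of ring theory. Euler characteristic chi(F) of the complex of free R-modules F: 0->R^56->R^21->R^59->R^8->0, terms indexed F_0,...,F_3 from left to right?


chi = sum (-1)^i * rank:
(-1)^0*56=56
(-1)^1*21=-21
(-1)^2*59=59
(-1)^3*8=-8
chi=86


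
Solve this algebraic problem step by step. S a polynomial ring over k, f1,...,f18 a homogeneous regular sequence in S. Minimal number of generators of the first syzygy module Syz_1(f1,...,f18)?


Regular sequence => Koszul complex is the minimal free resolution.
Syz_1 minimally generated by Koszul relations f_i*e_j - f_j*e_i (i<j): mu(Syz_1) = beta_2 = C(m,2) = m(m-1)/2
m=18
18*17/2 = 153


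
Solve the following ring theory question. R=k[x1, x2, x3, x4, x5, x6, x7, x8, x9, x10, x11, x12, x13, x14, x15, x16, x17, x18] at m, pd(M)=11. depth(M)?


pd+depth=depth(R)=18
depth=18-11=7


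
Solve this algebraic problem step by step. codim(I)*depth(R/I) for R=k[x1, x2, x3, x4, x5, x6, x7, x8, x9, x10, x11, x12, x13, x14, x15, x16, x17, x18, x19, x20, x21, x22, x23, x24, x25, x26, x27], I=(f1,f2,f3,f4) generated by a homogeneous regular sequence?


codim=4, depth=dim(R/I)=27-4=23
Product=4*23=92


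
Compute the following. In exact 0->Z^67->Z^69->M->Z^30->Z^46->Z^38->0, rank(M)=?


Alt sum=0:
(-1)^0*67 + (-1)^1*69 + (-1)^2*? + (-1)^3*30 + (-1)^4*46 + (-1)^5*38=0
rank(M)=24


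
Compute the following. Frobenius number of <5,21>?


gcd(5,21)=1 => F=ab-a-b=5*21-5-21=105-26=79


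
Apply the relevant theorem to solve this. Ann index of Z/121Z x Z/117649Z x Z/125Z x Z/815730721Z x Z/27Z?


Exponent = lcm of the cyclic orders; pairwise coprime => product.
11^2*7^6*5^3*13^8*3^3=121*117649*125*815730721*27=39191709380579130375


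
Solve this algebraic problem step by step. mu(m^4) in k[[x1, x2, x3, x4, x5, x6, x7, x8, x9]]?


C(n+d-1,d)=C(12,4)=495


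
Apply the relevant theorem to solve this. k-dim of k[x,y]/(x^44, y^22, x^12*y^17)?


k[x,y]/I, I = (x^44, y^22, x^12*y^17)
Rect: 44x22=968. Corner: (44-12)x(22-17)=160.
dim = 968-160 = 808


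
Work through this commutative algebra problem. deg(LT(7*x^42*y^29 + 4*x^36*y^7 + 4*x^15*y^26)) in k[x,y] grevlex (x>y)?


LT: 7*x^42*y^29
deg_x=42, deg_y=29
Total=42+29=71


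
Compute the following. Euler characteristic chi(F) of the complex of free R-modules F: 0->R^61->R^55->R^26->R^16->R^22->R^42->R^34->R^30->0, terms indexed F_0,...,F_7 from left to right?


chi = sum (-1)^i * rank:
(-1)^0*61=61
(-1)^1*55=-55
(-1)^2*26=26
(-1)^3*16=-16
(-1)^4*22=22
(-1)^5*42=-42
(-1)^6*34=34
(-1)^7*30=-30
chi=0


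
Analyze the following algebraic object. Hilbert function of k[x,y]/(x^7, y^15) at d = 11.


k[x,y], I = (x^7, y^15), d = 11
Need i < 7 and d-i < 15.
Range: 0 <= i <= 6.
H(11) = 7


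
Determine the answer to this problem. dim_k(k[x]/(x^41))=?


Basis: 1,x,...,x^40
dim=41


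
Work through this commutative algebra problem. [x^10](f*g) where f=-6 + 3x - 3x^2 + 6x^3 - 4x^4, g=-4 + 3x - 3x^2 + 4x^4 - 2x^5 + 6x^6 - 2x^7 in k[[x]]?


[x^10] = sum a_i*b_j, i+j=10
  6*-2=-12
  -4*6=-24
Sum=-36


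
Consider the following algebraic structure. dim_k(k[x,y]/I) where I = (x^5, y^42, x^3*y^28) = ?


k[x,y]/I, I = (x^5, y^42, x^3*y^28)
Rect: 5x42=210. Corner: (5-3)x(42-28)=28.
dim = 210-28 = 182


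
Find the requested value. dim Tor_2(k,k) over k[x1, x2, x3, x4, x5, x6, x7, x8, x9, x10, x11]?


Koszul: C(n,i)=C(11,2)=55


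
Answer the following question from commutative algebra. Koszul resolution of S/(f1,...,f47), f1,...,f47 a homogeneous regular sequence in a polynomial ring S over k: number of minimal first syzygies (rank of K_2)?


Regular sequence => Koszul complex is the minimal free resolution.
Syz_1 minimally generated by Koszul relations f_i*e_j - f_j*e_i (i<j): mu(Syz_1) = beta_2 = C(m,2) = m(m-1)/2
m=47
47*46/2 = 1081


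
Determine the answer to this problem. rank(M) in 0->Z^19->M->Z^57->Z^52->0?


Alt sum=0:
(-1)^0*19 + (-1)^1*? + (-1)^2*57 + (-1)^3*52=0
rank(M)=24


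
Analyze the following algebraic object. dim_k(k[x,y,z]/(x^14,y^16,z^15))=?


Basis: x^iy^jz^k, i<14,j<16,k<15
14*16*15=3360


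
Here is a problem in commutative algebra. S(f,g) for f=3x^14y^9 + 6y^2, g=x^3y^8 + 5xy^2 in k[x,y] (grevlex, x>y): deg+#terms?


LT(f)=3x^14y^9, LT(g)=x^3y^8
lcm(LM)=x^14y^9
S(f,g) (scaled by 3 to clear denominators) = 1*f - 3x^11y*g = -15x^12y^3 + 6y^2
2 terms, deg 15.
15+2=17


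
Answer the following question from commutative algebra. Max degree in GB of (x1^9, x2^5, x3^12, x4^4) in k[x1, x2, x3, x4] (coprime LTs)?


Pure powers, coprime LTs => already GB.
Degrees: 9, 5, 12, 4
Max=12


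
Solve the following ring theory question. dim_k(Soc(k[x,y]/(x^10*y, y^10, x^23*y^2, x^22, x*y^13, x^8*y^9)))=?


Socle = ann(m) = span of standard monomials u with x*u, y*u in I (staircase corners).
Redundant generators: x^23*y^2, x*y^13
Minimal generators: x^22, x^10*y, x^8*y^9, y^10
Corners: x^7y^9, x^9y^8, x^21
Socle dim=3


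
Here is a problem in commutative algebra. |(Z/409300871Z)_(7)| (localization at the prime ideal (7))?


7-primary part: 409300871=7^8*71
Size=7^8=5764801


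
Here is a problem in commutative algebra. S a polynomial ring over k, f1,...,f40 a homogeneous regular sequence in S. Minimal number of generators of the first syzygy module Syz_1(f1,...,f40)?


Regular sequence => Koszul complex is the minimal free resolution.
Syz_1 minimally generated by Koszul relations f_i*e_j - f_j*e_i (i<j): mu(Syz_1) = beta_2 = C(m,2) = m(m-1)/2
m=40
40*39/2 = 780


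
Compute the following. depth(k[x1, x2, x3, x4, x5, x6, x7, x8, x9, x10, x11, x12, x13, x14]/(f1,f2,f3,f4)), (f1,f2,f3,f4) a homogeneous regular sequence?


depth(R)=14
depth(R/I)=14-4=10


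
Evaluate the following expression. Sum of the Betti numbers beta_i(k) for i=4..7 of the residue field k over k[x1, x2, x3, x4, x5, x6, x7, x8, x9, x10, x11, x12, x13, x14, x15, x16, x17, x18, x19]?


Koszul resolution: beta_i(k)=C(n,i), n=19
C(19,4)=3876, C(19,5)=11628, C(19,6)=27132, C(19,7)=50388
Sum=93024


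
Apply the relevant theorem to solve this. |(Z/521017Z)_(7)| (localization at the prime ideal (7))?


7-primary part: 521017=7^5*31
Size=7^5=16807


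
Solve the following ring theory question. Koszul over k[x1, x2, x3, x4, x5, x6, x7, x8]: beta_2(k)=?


C(n,i)=C(8,2)=28


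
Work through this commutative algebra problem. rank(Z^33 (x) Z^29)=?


rank(M(x)N) = rank(M)*rank(N)
33*29 = 957


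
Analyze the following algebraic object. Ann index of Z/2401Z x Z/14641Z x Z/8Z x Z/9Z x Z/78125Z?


Exponent = lcm of the cyclic orders; pairwise coprime => product.
7^4*11^4*2^3*3^2*5^7=2401*14641*8*9*78125=197735855625000


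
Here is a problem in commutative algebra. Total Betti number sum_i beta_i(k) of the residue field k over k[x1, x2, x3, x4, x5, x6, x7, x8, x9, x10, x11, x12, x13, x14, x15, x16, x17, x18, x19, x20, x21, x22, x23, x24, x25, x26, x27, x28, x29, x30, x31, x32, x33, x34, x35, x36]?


Koszul resolution: beta_i(k)=C(n,i), n=36
sum_i C(36,i) = 2^36 = 68719476736


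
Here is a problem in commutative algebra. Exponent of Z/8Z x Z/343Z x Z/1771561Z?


Exponent = lcm of the cyclic orders; pairwise coprime => product.
2^3*7^3*11^6=8*343*1771561=4861163384


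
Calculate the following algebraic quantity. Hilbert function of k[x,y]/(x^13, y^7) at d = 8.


k[x,y], I = (x^13, y^7), d = 8
Need i < 13 and d-i < 7.
Range: 2 <= i <= 8.
H(8) = 7


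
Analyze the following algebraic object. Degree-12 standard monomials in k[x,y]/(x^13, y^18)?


k[x,y], I = (x^13, y^18), d = 12
Need i < 13 and d-i < 18.
Range: 0 <= i <= 12.
H(12) = 13


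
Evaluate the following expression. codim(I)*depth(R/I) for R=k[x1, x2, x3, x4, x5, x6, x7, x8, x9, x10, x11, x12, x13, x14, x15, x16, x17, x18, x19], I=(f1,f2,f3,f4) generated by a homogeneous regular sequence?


codim=4, depth=dim(R/I)=19-4=15
Product=4*15=60


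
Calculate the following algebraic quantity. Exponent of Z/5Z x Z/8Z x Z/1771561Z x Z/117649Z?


Exponent = lcm of the cyclic orders; pairwise coprime => product.
5^1*2^3*11^6*7^6=5*8*1771561*117649=8336895203560


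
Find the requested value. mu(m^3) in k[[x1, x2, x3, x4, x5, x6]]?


C(n+d-1,d)=C(8,3)=56


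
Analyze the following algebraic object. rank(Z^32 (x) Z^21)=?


rank(M(x)N) = rank(M)*rank(N)
32*21 = 672


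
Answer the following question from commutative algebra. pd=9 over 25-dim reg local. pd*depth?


pd+depth=25
depth=25-9=16
pd*depth=9*16=144


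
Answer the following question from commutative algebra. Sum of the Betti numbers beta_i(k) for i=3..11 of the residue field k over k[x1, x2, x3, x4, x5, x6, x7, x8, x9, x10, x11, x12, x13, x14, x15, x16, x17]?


Koszul resolution: beta_i(k)=C(n,i), n=17
C(17,3)=680, C(17,4)=2380, C(17,5)=6188, C(17,6)=12376, C(17,7)=19448, C(17,8)=24310, C(17,9)=24310, C(17,10)=19448, C(17,11)=12376
Sum=121516


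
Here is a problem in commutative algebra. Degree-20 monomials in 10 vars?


C(d+n-1,n-1)=C(29,9)=10015005


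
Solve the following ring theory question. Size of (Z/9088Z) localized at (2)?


2-primary part: 9088=2^7*71
Size=2^7=128


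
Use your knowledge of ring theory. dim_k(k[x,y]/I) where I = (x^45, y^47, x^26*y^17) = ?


k[x,y]/I, I = (x^45, y^47, x^26*y^17)
Rect: 45x47=2115. Corner: (45-26)x(47-17)=570.
dim = 2115-570 = 1545


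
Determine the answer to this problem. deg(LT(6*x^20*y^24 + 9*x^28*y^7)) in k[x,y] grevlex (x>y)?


LT: 6*x^20*y^24
deg_x=20, deg_y=24
Total=20+24=44


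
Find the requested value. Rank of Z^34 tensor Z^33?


rank(M(x)N) = rank(M)*rank(N)
34*33 = 1122


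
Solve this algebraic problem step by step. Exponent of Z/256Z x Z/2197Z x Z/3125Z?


Exponent = lcm of the cyclic orders; pairwise coprime => product.
2^8*13^3*5^5=256*2197*3125=1757600000


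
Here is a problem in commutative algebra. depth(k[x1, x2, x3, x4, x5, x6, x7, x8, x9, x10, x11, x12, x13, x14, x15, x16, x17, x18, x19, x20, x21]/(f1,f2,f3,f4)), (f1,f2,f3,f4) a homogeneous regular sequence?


depth(R)=21
depth(R/I)=21-4=17


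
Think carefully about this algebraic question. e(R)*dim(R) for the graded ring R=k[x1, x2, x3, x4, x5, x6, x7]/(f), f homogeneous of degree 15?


e(R)=deg(f)=15, dim(R)=7-1=6
e*dim=15*6=90


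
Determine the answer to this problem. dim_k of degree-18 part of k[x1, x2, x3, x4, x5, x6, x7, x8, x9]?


C(d+n-1,n-1)=C(26,8)=1562275


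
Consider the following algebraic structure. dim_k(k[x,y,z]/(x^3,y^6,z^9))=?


Basis: x^iy^jz^k, i<3,j<6,k<9
3*6*9=162


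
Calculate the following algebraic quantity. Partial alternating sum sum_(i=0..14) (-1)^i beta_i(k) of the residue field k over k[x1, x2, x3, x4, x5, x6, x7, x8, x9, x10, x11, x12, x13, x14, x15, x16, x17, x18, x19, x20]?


Koszul resolution: beta_i(k)=C(n,i), n=20
sum_(i=0..p) (-1)^i C(n,i) = (-1)^p C(n-1,p)
(-1)^14*C(19,14) = (-1)^14*11628 = 11628


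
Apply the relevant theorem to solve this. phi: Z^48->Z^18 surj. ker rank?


rank(ker) = 48-18 = 30


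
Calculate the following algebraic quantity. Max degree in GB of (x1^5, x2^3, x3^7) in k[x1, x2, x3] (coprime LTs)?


Pure powers, coprime LTs => already GB.
Degrees: 5, 3, 7
Max=7


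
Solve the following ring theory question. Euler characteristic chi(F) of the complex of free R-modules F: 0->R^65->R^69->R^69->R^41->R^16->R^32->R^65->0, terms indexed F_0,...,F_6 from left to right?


chi = sum (-1)^i * rank:
(-1)^0*65=65
(-1)^1*69=-69
(-1)^2*69=69
(-1)^3*41=-41
(-1)^4*16=16
(-1)^5*32=-32
(-1)^6*65=65
chi=73


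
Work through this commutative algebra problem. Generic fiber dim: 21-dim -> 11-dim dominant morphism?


dim(fiber)=dim(X)-dim(Y)=21-11=10


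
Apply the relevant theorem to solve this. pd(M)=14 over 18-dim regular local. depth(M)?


pd+depth=depth(R)=18
depth=18-14=4


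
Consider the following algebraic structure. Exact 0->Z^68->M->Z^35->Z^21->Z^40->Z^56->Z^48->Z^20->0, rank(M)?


Alt sum=0:
(-1)^0*68 + (-1)^1*? + (-1)^2*35 + (-1)^3*21 + (-1)^4*40 + (-1)^5*56 + (-1)^6*48 + (-1)^7*20=0
rank(M)=94


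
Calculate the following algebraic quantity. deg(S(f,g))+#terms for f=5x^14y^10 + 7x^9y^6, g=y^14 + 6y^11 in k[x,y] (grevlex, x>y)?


LT(f)=5x^14y^10, LT(g)=y^14
lcm(LM)=x^14y^14
S(f,g) (scaled by 5 to clear denominators) = y^4*f - 5x^14*g = -30x^14y^11 + 7x^9y^10
2 terms, deg 25.
25+2=27


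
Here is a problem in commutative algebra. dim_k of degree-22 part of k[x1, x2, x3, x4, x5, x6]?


C(d+n-1,n-1)=C(27,5)=80730


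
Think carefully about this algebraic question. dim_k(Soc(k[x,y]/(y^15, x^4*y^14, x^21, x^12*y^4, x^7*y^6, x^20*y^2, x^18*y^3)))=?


Socle = ann(m) = span of standard monomials u with x*u, y*u in I (staircase corners).
Minimal generators: x^21, x^20*y^2, x^18*y^3, x^12*y^4, x^7*y^6, x^4*y^14, y^15
Corners: x^3y^14, x^6y^13, x^11y^5, x^17y^3, x^19y^2, x^20y
Socle dim=6


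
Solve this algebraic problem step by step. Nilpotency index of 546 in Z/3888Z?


546^k mod 3888:
k=1: 546
k=2: 2628
k=3: 216
k=4: 1296
k=5: 0
First zero at k = 5


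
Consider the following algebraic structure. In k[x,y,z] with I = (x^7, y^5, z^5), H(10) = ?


Need i<7, j<5, k<5 with i+j+k=10.
For each i, j ranges over max(0,10-i-4)..min(4,10-i):
  i=0: j in [6,4] -> 0
  i=1: j in [5,4] -> 0
  i=2: j in [4,4] -> 1
  i=3: j in [3,4] -> 2
  i=4: j in [2,4] -> 3
  i=5: j in [1,4] -> 4
  i=6: j in [0,4] -> 5
H(10) = 0+0+1+2+3+4+5 = 15


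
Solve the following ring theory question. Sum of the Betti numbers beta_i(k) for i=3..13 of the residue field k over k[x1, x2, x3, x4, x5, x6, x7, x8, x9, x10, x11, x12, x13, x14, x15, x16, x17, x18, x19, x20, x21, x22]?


Koszul resolution: beta_i(k)=C(n,i), n=22
C(22,3)=1540, C(22,4)=7315, C(22,5)=26334, C(22,6)=74613, C(22,7)=170544, C(22,8)=319770, C(22,9)=497420, C(22,10)=646646, C(22,11)=705432, C(22,12)=646646, C(22,13)=497420
Sum=3593680


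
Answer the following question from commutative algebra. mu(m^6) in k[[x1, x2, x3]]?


C(n+d-1,d)=C(8,6)=28


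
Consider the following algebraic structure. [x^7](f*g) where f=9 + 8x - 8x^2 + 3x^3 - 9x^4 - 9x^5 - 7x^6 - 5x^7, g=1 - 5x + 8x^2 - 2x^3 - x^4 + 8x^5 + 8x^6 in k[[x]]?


[x^7] = sum a_i*b_j, i+j=7
  8*8=64
  -8*8=-64
  3*-1=-3
  -9*-2=18
  -9*8=-72
  -7*-5=35
  -5*1=-5
Sum=-27


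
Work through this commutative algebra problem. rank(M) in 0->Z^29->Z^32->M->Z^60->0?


Alt sum=0:
(-1)^0*29 + (-1)^1*32 + (-1)^2*? + (-1)^3*60=0
rank(M)=63


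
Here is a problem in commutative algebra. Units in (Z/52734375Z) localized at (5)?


Local ring = Z/1953125Z.
phi(1953125) = 5^8*(5-1) = 1562500


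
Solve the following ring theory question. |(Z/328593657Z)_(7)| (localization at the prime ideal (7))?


7-primary part: 328593657=7^8*57
Size=7^8=5764801


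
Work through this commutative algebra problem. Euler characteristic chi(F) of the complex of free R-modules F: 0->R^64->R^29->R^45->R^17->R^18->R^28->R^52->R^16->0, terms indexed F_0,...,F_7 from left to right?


chi = sum (-1)^i * rank:
(-1)^0*64=64
(-1)^1*29=-29
(-1)^2*45=45
(-1)^3*17=-17
(-1)^4*18=18
(-1)^5*28=-28
(-1)^6*52=52
(-1)^7*16=-16
chi=89


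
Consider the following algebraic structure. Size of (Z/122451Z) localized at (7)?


7-primary part: 122451=7^4*51
Size=7^4=2401


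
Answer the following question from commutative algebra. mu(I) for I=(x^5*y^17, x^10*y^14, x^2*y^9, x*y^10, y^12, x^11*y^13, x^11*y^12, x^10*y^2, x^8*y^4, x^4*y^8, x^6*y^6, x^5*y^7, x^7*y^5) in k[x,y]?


Remove redundant (divisible by others).
x^11*y^12 redundant.
x^5*y^17 redundant.
x^11*y^13 redundant.
x^10*y^14 redundant.
Min: x^10*y^2, x^8*y^4, x^7*y^5, x^6*y^6, x^5*y^7, x^4*y^8, x^2*y^9, x*y^10, y^12
Count=9


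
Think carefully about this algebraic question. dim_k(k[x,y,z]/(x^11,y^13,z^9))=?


Basis: x^iy^jz^k, i<11,j<13,k<9
11*13*9=1287


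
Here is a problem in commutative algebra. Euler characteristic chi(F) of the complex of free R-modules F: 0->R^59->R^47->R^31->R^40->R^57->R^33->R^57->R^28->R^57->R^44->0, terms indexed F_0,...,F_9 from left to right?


chi = sum (-1)^i * rank:
(-1)^0*59=59
(-1)^1*47=-47
(-1)^2*31=31
(-1)^3*40=-40
(-1)^4*57=57
(-1)^5*33=-33
(-1)^6*57=57
(-1)^7*28=-28
(-1)^8*57=57
(-1)^9*44=-44
chi=69


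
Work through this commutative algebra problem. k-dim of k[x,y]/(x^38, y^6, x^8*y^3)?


k[x,y]/I, I = (x^38, y^6, x^8*y^3)
Rect: 38x6=228. Corner: (38-8)x(6-3)=90.
dim = 228-90 = 138


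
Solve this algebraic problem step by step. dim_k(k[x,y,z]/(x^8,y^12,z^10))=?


Basis: x^iy^jz^k, i<8,j<12,k<10
8*12*10=960


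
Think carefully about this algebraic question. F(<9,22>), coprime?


gcd(9,22)=1 => F=ab-a-b=9*22-9-22=198-31=167


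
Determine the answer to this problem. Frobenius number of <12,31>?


gcd(12,31)=1 => F=ab-a-b=12*31-12-31=372-43=329


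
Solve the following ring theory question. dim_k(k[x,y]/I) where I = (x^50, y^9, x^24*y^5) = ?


k[x,y]/I, I = (x^50, y^9, x^24*y^5)
Rect: 50x9=450. Corner: (50-24)x(9-5)=104.
dim = 450-104 = 346


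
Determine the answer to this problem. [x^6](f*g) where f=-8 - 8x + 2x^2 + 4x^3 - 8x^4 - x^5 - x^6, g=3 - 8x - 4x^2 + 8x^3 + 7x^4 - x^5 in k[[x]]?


[x^6] = sum a_i*b_j, i+j=6
  -8*-1=8
  2*7=14
  4*8=32
  -8*-4=32
  -1*-8=8
  -1*3=-3
Sum=91


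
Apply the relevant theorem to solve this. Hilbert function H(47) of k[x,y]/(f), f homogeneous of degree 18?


H(t)=d for t>=d-1.
d=18, t=47
H(47)=18
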